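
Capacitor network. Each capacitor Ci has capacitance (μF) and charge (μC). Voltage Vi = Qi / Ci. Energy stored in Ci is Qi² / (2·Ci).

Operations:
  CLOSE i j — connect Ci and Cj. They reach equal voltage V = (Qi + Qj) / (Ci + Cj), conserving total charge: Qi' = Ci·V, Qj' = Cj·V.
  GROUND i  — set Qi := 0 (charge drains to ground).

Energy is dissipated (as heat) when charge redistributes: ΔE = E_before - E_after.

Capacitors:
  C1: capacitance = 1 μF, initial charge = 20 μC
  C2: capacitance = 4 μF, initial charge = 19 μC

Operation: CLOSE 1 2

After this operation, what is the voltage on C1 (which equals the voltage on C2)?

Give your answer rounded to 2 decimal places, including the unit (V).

Answer: 7.80 V

Derivation:
Initial: C1(1μF, Q=20μC, V=20.00V), C2(4μF, Q=19μC, V=4.75V)
Op 1: CLOSE 1-2: Q_total=39.00, C_total=5.00, V=7.80; Q1=7.80, Q2=31.20; dissipated=93.025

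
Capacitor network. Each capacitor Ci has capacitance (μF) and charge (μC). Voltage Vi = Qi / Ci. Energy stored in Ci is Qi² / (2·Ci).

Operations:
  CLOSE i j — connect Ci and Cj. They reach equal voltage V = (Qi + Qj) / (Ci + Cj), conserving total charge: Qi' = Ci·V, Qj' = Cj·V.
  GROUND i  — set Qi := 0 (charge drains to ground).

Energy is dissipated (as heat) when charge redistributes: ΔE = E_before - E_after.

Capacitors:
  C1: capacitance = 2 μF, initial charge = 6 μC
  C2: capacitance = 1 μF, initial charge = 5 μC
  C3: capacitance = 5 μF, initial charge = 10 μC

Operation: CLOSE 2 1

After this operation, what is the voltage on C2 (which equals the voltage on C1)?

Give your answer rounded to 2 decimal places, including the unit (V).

Initial: C1(2μF, Q=6μC, V=3.00V), C2(1μF, Q=5μC, V=5.00V), C3(5μF, Q=10μC, V=2.00V)
Op 1: CLOSE 2-1: Q_total=11.00, C_total=3.00, V=3.67; Q2=3.67, Q1=7.33; dissipated=1.333

Answer: 3.67 V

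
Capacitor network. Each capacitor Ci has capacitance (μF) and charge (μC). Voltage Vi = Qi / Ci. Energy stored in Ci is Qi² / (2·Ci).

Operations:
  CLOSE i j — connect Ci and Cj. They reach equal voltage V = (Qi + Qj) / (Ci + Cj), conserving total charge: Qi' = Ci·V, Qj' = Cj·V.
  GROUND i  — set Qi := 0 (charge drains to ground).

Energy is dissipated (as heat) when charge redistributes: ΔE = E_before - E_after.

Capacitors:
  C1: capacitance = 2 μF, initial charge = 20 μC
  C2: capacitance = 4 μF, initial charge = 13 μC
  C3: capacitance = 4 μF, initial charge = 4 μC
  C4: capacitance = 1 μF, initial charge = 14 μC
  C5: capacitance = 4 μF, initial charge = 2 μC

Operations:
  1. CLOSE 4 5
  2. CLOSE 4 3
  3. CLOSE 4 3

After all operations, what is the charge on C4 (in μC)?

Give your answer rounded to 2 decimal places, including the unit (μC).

Initial: C1(2μF, Q=20μC, V=10.00V), C2(4μF, Q=13μC, V=3.25V), C3(4μF, Q=4μC, V=1.00V), C4(1μF, Q=14μC, V=14.00V), C5(4μF, Q=2μC, V=0.50V)
Op 1: CLOSE 4-5: Q_total=16.00, C_total=5.00, V=3.20; Q4=3.20, Q5=12.80; dissipated=72.900
Op 2: CLOSE 4-3: Q_total=7.20, C_total=5.00, V=1.44; Q4=1.44, Q3=5.76; dissipated=1.936
Op 3: CLOSE 4-3: Q_total=7.20, C_total=5.00, V=1.44; Q4=1.44, Q3=5.76; dissipated=0.000
Final charges: Q1=20.00, Q2=13.00, Q3=5.76, Q4=1.44, Q5=12.80

Answer: 1.44 μC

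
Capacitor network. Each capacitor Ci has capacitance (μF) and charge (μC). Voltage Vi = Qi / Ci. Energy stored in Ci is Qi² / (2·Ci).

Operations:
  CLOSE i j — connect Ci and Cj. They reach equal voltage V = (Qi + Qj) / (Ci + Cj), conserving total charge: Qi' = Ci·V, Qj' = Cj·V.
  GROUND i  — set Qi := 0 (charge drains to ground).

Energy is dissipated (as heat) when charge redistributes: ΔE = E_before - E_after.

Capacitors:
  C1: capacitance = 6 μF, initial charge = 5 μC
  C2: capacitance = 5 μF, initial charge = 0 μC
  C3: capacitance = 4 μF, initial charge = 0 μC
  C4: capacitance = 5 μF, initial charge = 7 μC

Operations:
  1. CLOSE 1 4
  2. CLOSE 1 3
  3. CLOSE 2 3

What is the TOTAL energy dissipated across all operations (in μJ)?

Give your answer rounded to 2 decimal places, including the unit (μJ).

Initial: C1(6μF, Q=5μC, V=0.83V), C2(5μF, Q=0μC, V=0.00V), C3(4μF, Q=0μC, V=0.00V), C4(5μF, Q=7μC, V=1.40V)
Op 1: CLOSE 1-4: Q_total=12.00, C_total=11.00, V=1.09; Q1=6.55, Q4=5.45; dissipated=0.438
Op 2: CLOSE 1-3: Q_total=6.55, C_total=10.00, V=0.65; Q1=3.93, Q3=2.62; dissipated=1.428
Op 3: CLOSE 2-3: Q_total=2.62, C_total=9.00, V=0.29; Q2=1.45, Q3=1.16; dissipated=0.476
Total dissipated: 2.342 μJ

Answer: 2.34 μJ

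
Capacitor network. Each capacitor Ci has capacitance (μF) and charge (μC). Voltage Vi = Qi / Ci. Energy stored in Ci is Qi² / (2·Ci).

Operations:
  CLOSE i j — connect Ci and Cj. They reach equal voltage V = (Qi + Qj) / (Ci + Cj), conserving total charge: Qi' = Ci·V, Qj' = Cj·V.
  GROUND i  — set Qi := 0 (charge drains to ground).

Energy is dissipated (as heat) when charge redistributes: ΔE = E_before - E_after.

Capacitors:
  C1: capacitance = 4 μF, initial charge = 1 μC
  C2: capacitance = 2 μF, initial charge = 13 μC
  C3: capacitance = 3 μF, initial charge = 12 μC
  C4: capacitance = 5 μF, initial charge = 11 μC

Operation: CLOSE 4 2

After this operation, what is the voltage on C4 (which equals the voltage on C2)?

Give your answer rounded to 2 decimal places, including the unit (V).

Initial: C1(4μF, Q=1μC, V=0.25V), C2(2μF, Q=13μC, V=6.50V), C3(3μF, Q=12μC, V=4.00V), C4(5μF, Q=11μC, V=2.20V)
Op 1: CLOSE 4-2: Q_total=24.00, C_total=7.00, V=3.43; Q4=17.14, Q2=6.86; dissipated=13.207

Answer: 3.43 V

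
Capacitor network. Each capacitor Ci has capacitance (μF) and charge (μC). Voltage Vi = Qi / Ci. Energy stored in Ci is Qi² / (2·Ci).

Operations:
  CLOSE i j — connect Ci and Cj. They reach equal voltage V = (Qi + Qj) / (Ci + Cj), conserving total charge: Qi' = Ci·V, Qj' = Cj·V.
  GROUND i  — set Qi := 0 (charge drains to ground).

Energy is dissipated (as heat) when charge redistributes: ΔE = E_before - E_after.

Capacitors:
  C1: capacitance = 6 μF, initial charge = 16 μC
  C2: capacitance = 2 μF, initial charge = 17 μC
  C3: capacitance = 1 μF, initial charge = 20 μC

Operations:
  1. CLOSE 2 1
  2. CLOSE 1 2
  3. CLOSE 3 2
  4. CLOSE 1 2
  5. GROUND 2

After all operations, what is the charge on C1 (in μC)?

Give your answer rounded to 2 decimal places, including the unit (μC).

Initial: C1(6μF, Q=16μC, V=2.67V), C2(2μF, Q=17μC, V=8.50V), C3(1μF, Q=20μC, V=20.00V)
Op 1: CLOSE 2-1: Q_total=33.00, C_total=8.00, V=4.12; Q2=8.25, Q1=24.75; dissipated=25.521
Op 2: CLOSE 1-2: Q_total=33.00, C_total=8.00, V=4.12; Q1=24.75, Q2=8.25; dissipated=0.000
Op 3: CLOSE 3-2: Q_total=28.25, C_total=3.00, V=9.42; Q3=9.42, Q2=18.83; dissipated=84.005
Op 4: CLOSE 1-2: Q_total=43.58, C_total=8.00, V=5.45; Q1=32.69, Q2=10.90; dissipated=21.001
Op 5: GROUND 2: Q2=0; energy lost=29.680
Final charges: Q1=32.69, Q2=0.00, Q3=9.42

Answer: 32.69 μC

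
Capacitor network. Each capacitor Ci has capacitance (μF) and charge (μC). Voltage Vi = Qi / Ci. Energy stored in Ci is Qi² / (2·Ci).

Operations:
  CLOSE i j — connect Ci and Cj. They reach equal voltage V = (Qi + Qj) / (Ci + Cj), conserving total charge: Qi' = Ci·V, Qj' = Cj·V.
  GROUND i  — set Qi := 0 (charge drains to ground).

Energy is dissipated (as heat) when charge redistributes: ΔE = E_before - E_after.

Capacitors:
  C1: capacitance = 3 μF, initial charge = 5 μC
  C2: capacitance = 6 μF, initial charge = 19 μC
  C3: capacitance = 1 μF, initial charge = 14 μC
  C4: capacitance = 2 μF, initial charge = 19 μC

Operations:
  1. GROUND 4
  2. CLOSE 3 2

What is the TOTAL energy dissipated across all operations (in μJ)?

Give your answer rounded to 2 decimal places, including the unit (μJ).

Answer: 140.55 μJ

Derivation:
Initial: C1(3μF, Q=5μC, V=1.67V), C2(6μF, Q=19μC, V=3.17V), C3(1μF, Q=14μC, V=14.00V), C4(2μF, Q=19μC, V=9.50V)
Op 1: GROUND 4: Q4=0; energy lost=90.250
Op 2: CLOSE 3-2: Q_total=33.00, C_total=7.00, V=4.71; Q3=4.71, Q2=28.29; dissipated=50.298
Total dissipated: 140.548 μJ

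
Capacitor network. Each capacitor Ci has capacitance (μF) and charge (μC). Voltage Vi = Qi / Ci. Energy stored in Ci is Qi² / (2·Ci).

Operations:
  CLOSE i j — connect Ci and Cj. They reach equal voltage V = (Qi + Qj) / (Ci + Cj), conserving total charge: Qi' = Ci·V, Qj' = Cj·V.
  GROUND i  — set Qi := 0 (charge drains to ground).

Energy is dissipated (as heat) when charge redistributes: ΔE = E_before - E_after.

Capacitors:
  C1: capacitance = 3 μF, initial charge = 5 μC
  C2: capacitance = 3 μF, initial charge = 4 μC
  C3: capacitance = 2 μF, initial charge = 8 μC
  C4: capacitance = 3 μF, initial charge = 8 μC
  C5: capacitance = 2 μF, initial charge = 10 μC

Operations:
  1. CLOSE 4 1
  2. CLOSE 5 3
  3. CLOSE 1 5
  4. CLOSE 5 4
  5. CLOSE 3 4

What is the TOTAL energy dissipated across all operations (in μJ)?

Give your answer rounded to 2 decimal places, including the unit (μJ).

Initial: C1(3μF, Q=5μC, V=1.67V), C2(3μF, Q=4μC, V=1.33V), C3(2μF, Q=8μC, V=4.00V), C4(3μF, Q=8μC, V=2.67V), C5(2μF, Q=10μC, V=5.00V)
Op 1: CLOSE 4-1: Q_total=13.00, C_total=6.00, V=2.17; Q4=6.50, Q1=6.50; dissipated=0.750
Op 2: CLOSE 5-3: Q_total=18.00, C_total=4.00, V=4.50; Q5=9.00, Q3=9.00; dissipated=0.500
Op 3: CLOSE 1-5: Q_total=15.50, C_total=5.00, V=3.10; Q1=9.30, Q5=6.20; dissipated=3.267
Op 4: CLOSE 5-4: Q_total=12.70, C_total=5.00, V=2.54; Q5=5.08, Q4=7.62; dissipated=0.523
Op 5: CLOSE 3-4: Q_total=16.62, C_total=5.00, V=3.32; Q3=6.65, Q4=9.97; dissipated=2.305
Total dissipated: 7.344 μJ

Answer: 7.34 μJ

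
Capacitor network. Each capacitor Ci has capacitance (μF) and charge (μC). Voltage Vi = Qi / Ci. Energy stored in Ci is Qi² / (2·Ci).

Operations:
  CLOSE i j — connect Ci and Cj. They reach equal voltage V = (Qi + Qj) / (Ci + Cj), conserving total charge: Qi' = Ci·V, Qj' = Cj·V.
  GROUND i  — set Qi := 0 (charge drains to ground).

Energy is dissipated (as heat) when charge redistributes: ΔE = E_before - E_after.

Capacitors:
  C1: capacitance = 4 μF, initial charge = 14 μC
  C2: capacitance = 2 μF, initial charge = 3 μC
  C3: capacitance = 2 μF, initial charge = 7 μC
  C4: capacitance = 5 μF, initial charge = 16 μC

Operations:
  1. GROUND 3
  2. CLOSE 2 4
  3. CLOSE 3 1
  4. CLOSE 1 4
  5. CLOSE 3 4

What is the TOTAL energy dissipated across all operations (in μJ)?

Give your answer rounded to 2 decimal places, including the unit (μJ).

Initial: C1(4μF, Q=14μC, V=3.50V), C2(2μF, Q=3μC, V=1.50V), C3(2μF, Q=7μC, V=3.50V), C4(5μF, Q=16μC, V=3.20V)
Op 1: GROUND 3: Q3=0; energy lost=12.250
Op 2: CLOSE 2-4: Q_total=19.00, C_total=7.00, V=2.71; Q2=5.43, Q4=13.57; dissipated=2.064
Op 3: CLOSE 3-1: Q_total=14.00, C_total=6.00, V=2.33; Q3=4.67, Q1=9.33; dissipated=8.167
Op 4: CLOSE 1-4: Q_total=22.90, C_total=9.00, V=2.54; Q1=10.18, Q4=12.72; dissipated=0.161
Op 5: CLOSE 3-4: Q_total=17.39, C_total=7.00, V=2.48; Q3=4.97, Q4=12.42; dissipated=0.032
Total dissipated: 22.674 μJ

Answer: 22.67 μJ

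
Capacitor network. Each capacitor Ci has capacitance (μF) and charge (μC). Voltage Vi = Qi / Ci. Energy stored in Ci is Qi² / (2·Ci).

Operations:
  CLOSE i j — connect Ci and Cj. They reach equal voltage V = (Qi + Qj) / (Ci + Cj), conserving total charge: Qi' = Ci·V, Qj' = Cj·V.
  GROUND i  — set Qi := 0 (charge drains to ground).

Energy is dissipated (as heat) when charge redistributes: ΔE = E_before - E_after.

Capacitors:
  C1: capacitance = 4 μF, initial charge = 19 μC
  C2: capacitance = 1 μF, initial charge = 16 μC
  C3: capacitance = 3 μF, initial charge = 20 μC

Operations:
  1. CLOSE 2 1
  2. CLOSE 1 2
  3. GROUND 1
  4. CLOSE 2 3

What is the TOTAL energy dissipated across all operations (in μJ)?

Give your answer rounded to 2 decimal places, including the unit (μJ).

Initial: C1(4μF, Q=19μC, V=4.75V), C2(1μF, Q=16μC, V=16.00V), C3(3μF, Q=20μC, V=6.67V)
Op 1: CLOSE 2-1: Q_total=35.00, C_total=5.00, V=7.00; Q2=7.00, Q1=28.00; dissipated=50.625
Op 2: CLOSE 1-2: Q_total=35.00, C_total=5.00, V=7.00; Q1=28.00, Q2=7.00; dissipated=0.000
Op 3: GROUND 1: Q1=0; energy lost=98.000
Op 4: CLOSE 2-3: Q_total=27.00, C_total=4.00, V=6.75; Q2=6.75, Q3=20.25; dissipated=0.042
Total dissipated: 148.667 μJ

Answer: 148.67 μJ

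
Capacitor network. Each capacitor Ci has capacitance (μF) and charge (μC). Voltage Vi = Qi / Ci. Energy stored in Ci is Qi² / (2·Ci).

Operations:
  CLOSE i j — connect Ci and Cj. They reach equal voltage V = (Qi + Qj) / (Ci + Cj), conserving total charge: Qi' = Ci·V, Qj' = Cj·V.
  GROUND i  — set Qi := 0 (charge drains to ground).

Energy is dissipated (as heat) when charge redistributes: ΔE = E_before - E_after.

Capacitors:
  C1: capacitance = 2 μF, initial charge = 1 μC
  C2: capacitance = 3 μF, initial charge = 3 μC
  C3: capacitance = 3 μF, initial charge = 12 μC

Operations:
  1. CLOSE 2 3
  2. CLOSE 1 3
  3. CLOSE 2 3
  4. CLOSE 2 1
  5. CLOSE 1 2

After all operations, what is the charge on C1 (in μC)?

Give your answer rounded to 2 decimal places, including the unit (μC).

Answer: 3.88 μC

Derivation:
Initial: C1(2μF, Q=1μC, V=0.50V), C2(3μF, Q=3μC, V=1.00V), C3(3μF, Q=12μC, V=4.00V)
Op 1: CLOSE 2-3: Q_total=15.00, C_total=6.00, V=2.50; Q2=7.50, Q3=7.50; dissipated=6.750
Op 2: CLOSE 1-3: Q_total=8.50, C_total=5.00, V=1.70; Q1=3.40, Q3=5.10; dissipated=2.400
Op 3: CLOSE 2-3: Q_total=12.60, C_total=6.00, V=2.10; Q2=6.30, Q3=6.30; dissipated=0.480
Op 4: CLOSE 2-1: Q_total=9.70, C_total=5.00, V=1.94; Q2=5.82, Q1=3.88; dissipated=0.096
Op 5: CLOSE 1-2: Q_total=9.70, C_total=5.00, V=1.94; Q1=3.88, Q2=5.82; dissipated=0.000
Final charges: Q1=3.88, Q2=5.82, Q3=6.30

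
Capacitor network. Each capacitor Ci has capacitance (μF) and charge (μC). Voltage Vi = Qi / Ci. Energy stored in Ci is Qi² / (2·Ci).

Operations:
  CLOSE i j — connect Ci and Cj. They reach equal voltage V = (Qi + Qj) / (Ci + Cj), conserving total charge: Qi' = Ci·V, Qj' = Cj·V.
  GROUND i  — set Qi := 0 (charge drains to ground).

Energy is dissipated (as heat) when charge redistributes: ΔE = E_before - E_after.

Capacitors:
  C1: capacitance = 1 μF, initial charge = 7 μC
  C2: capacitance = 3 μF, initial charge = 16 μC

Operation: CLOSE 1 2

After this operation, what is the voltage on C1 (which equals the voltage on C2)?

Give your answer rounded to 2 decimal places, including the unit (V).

Answer: 5.75 V

Derivation:
Initial: C1(1μF, Q=7μC, V=7.00V), C2(3μF, Q=16μC, V=5.33V)
Op 1: CLOSE 1-2: Q_total=23.00, C_total=4.00, V=5.75; Q1=5.75, Q2=17.25; dissipated=1.042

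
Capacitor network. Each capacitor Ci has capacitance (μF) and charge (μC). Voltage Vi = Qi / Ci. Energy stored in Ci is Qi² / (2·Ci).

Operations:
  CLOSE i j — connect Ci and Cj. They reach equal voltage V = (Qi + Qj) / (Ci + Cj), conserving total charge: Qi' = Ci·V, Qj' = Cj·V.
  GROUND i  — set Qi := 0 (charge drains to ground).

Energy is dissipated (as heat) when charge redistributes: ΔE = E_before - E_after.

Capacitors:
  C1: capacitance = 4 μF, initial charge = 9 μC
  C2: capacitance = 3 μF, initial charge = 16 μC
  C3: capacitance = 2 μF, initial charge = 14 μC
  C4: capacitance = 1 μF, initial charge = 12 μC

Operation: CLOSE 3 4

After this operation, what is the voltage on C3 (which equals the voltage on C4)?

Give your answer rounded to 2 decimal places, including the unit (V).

Initial: C1(4μF, Q=9μC, V=2.25V), C2(3μF, Q=16μC, V=5.33V), C3(2μF, Q=14μC, V=7.00V), C4(1μF, Q=12μC, V=12.00V)
Op 1: CLOSE 3-4: Q_total=26.00, C_total=3.00, V=8.67; Q3=17.33, Q4=8.67; dissipated=8.333

Answer: 8.67 V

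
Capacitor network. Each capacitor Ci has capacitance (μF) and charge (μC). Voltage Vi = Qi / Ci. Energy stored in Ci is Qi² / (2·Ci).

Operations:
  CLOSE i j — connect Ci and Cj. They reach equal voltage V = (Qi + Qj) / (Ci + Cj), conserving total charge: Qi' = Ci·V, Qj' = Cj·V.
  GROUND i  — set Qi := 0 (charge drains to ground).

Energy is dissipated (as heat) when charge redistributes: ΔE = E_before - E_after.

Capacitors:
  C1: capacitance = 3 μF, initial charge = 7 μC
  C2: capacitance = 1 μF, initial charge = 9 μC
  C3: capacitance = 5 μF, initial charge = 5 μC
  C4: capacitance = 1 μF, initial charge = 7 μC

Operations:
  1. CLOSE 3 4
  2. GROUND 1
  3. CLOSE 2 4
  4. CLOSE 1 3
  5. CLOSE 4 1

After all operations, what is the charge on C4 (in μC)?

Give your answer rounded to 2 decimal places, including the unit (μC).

Initial: C1(3μF, Q=7μC, V=2.33V), C2(1μF, Q=9μC, V=9.00V), C3(5μF, Q=5μC, V=1.00V), C4(1μF, Q=7μC, V=7.00V)
Op 1: CLOSE 3-4: Q_total=12.00, C_total=6.00, V=2.00; Q3=10.00, Q4=2.00; dissipated=15.000
Op 2: GROUND 1: Q1=0; energy lost=8.167
Op 3: CLOSE 2-4: Q_total=11.00, C_total=2.00, V=5.50; Q2=5.50, Q4=5.50; dissipated=12.250
Op 4: CLOSE 1-3: Q_total=10.00, C_total=8.00, V=1.25; Q1=3.75, Q3=6.25; dissipated=3.750
Op 5: CLOSE 4-1: Q_total=9.25, C_total=4.00, V=2.31; Q4=2.31, Q1=6.94; dissipated=6.773
Final charges: Q1=6.94, Q2=5.50, Q3=6.25, Q4=2.31

Answer: 2.31 μC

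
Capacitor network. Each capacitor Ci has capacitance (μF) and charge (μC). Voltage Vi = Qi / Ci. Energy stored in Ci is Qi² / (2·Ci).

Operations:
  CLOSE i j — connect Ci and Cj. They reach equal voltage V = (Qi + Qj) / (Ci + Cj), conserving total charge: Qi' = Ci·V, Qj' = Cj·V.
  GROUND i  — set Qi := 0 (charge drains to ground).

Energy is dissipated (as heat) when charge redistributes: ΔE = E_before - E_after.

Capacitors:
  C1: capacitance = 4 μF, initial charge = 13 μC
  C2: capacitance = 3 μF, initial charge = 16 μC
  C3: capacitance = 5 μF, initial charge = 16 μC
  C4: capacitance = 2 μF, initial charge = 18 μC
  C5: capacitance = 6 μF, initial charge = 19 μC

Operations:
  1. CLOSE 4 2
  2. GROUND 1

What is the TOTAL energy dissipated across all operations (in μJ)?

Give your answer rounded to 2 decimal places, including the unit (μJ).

Initial: C1(4μF, Q=13μC, V=3.25V), C2(3μF, Q=16μC, V=5.33V), C3(5μF, Q=16μC, V=3.20V), C4(2μF, Q=18μC, V=9.00V), C5(6μF, Q=19μC, V=3.17V)
Op 1: CLOSE 4-2: Q_total=34.00, C_total=5.00, V=6.80; Q4=13.60, Q2=20.40; dissipated=8.067
Op 2: GROUND 1: Q1=0; energy lost=21.125
Total dissipated: 29.192 μJ

Answer: 29.19 μJ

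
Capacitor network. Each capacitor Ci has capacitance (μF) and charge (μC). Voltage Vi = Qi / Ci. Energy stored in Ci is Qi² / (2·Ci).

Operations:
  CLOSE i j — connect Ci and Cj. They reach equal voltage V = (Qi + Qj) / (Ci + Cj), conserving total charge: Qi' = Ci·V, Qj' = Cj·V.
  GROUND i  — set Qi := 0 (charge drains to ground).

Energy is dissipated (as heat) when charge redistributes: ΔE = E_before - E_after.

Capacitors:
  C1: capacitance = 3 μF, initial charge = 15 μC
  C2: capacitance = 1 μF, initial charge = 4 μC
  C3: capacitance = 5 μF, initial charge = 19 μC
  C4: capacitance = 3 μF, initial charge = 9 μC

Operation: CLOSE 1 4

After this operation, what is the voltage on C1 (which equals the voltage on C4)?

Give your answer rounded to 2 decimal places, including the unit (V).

Answer: 4.00 V

Derivation:
Initial: C1(3μF, Q=15μC, V=5.00V), C2(1μF, Q=4μC, V=4.00V), C3(5μF, Q=19μC, V=3.80V), C4(3μF, Q=9μC, V=3.00V)
Op 1: CLOSE 1-4: Q_total=24.00, C_total=6.00, V=4.00; Q1=12.00, Q4=12.00; dissipated=3.000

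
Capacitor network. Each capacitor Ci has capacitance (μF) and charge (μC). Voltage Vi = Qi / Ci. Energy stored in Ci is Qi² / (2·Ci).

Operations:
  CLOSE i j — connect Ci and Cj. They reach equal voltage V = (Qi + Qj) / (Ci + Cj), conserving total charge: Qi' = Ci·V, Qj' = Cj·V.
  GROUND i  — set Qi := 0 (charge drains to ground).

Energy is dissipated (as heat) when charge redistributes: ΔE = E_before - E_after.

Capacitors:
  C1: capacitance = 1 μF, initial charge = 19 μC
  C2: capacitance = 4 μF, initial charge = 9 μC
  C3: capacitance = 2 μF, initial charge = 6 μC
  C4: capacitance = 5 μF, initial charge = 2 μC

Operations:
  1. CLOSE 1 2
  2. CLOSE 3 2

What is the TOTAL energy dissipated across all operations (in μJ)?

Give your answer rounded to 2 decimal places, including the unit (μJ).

Initial: C1(1μF, Q=19μC, V=19.00V), C2(4μF, Q=9μC, V=2.25V), C3(2μF, Q=6μC, V=3.00V), C4(5μF, Q=2μC, V=0.40V)
Op 1: CLOSE 1-2: Q_total=28.00, C_total=5.00, V=5.60; Q1=5.60, Q2=22.40; dissipated=112.225
Op 2: CLOSE 3-2: Q_total=28.40, C_total=6.00, V=4.73; Q3=9.47, Q2=18.93; dissipated=4.507
Total dissipated: 116.732 μJ

Answer: 116.73 μJ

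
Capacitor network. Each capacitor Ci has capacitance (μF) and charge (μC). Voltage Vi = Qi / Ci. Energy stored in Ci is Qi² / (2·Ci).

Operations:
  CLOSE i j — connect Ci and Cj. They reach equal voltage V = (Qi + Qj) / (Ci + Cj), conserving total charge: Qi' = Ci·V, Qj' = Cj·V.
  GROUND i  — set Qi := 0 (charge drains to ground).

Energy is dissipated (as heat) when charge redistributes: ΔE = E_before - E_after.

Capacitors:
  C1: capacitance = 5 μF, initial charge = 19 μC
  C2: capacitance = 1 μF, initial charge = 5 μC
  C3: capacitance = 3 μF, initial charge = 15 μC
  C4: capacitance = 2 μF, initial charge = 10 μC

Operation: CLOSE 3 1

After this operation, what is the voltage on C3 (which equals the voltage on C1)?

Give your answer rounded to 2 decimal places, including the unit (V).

Answer: 4.25 V

Derivation:
Initial: C1(5μF, Q=19μC, V=3.80V), C2(1μF, Q=5μC, V=5.00V), C3(3μF, Q=15μC, V=5.00V), C4(2μF, Q=10μC, V=5.00V)
Op 1: CLOSE 3-1: Q_total=34.00, C_total=8.00, V=4.25; Q3=12.75, Q1=21.25; dissipated=1.350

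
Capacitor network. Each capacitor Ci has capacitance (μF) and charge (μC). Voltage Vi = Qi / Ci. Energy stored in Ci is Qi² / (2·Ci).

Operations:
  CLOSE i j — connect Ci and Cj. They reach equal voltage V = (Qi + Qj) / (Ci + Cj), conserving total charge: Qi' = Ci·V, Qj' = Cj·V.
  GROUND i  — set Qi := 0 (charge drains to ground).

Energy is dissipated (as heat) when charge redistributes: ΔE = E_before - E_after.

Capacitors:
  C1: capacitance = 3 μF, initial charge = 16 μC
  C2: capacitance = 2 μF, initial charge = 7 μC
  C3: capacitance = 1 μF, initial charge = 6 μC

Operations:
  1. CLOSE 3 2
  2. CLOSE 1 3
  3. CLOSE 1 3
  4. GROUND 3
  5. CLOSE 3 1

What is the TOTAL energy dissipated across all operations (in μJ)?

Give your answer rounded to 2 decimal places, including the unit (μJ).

Initial: C1(3μF, Q=16μC, V=5.33V), C2(2μF, Q=7μC, V=3.50V), C3(1μF, Q=6μC, V=6.00V)
Op 1: CLOSE 3-2: Q_total=13.00, C_total=3.00, V=4.33; Q3=4.33, Q2=8.67; dissipated=2.083
Op 2: CLOSE 1-3: Q_total=20.33, C_total=4.00, V=5.08; Q1=15.25, Q3=5.08; dissipated=0.375
Op 3: CLOSE 1-3: Q_total=20.33, C_total=4.00, V=5.08; Q1=15.25, Q3=5.08; dissipated=0.000
Op 4: GROUND 3: Q3=0; energy lost=12.920
Op 5: CLOSE 3-1: Q_total=15.25, C_total=4.00, V=3.81; Q3=3.81, Q1=11.44; dissipated=9.690
Total dissipated: 25.069 μJ

Answer: 25.07 μJ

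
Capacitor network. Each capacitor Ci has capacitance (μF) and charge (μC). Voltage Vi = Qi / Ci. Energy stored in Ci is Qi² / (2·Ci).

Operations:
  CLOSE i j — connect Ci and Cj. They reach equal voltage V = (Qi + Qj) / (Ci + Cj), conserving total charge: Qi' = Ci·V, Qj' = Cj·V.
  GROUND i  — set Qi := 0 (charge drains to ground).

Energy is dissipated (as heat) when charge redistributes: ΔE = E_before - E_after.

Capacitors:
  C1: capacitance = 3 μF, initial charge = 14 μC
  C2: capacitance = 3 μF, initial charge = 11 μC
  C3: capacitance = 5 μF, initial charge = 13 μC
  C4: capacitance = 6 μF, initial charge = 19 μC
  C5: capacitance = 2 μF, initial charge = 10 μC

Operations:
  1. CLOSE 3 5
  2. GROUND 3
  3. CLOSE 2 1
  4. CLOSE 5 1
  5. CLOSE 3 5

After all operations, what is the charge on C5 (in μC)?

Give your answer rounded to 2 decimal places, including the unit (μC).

Initial: C1(3μF, Q=14μC, V=4.67V), C2(3μF, Q=11μC, V=3.67V), C3(5μF, Q=13μC, V=2.60V), C4(6μF, Q=19μC, V=3.17V), C5(2μF, Q=10μC, V=5.00V)
Op 1: CLOSE 3-5: Q_total=23.00, C_total=7.00, V=3.29; Q3=16.43, Q5=6.57; dissipated=4.114
Op 2: GROUND 3: Q3=0; energy lost=26.990
Op 3: CLOSE 2-1: Q_total=25.00, C_total=6.00, V=4.17; Q2=12.50, Q1=12.50; dissipated=0.750
Op 4: CLOSE 5-1: Q_total=19.07, C_total=5.00, V=3.81; Q5=7.63, Q1=11.44; dissipated=0.466
Op 5: CLOSE 3-5: Q_total=7.63, C_total=7.00, V=1.09; Q3=5.45, Q5=2.18; dissipated=10.392
Final charges: Q1=11.44, Q2=12.50, Q3=5.45, Q4=19.00, Q5=2.18

Answer: 2.18 μC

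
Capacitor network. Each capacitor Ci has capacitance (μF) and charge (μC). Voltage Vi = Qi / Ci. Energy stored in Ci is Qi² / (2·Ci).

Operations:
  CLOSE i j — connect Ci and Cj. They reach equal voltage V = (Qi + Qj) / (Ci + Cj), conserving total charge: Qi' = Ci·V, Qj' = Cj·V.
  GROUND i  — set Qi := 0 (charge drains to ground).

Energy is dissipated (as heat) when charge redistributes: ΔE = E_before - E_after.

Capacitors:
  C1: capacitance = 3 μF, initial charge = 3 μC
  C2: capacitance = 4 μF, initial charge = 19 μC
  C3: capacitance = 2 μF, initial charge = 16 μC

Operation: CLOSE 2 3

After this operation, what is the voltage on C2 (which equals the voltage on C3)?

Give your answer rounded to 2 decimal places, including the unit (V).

Answer: 5.83 V

Derivation:
Initial: C1(3μF, Q=3μC, V=1.00V), C2(4μF, Q=19μC, V=4.75V), C3(2μF, Q=16μC, V=8.00V)
Op 1: CLOSE 2-3: Q_total=35.00, C_total=6.00, V=5.83; Q2=23.33, Q3=11.67; dissipated=7.042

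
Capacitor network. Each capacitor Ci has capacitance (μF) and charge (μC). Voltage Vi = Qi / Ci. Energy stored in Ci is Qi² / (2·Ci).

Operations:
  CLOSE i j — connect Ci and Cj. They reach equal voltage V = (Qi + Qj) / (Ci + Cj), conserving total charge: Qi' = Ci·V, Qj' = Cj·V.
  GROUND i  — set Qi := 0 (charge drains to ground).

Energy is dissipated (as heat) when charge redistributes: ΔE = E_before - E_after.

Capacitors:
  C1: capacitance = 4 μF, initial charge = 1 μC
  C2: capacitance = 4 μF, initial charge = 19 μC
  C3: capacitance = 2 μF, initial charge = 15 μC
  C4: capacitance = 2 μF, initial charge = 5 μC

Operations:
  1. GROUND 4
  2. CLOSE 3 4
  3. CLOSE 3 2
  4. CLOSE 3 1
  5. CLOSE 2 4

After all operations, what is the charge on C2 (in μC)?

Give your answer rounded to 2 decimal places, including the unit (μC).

Initial: C1(4μF, Q=1μC, V=0.25V), C2(4μF, Q=19μC, V=4.75V), C3(2μF, Q=15μC, V=7.50V), C4(2μF, Q=5μC, V=2.50V)
Op 1: GROUND 4: Q4=0; energy lost=6.250
Op 2: CLOSE 3-4: Q_total=15.00, C_total=4.00, V=3.75; Q3=7.50, Q4=7.50; dissipated=28.125
Op 3: CLOSE 3-2: Q_total=26.50, C_total=6.00, V=4.42; Q3=8.83, Q2=17.67; dissipated=0.667
Op 4: CLOSE 3-1: Q_total=9.83, C_total=6.00, V=1.64; Q3=3.28, Q1=6.56; dissipated=11.574
Op 5: CLOSE 2-4: Q_total=25.17, C_total=6.00, V=4.19; Q2=16.78, Q4=8.39; dissipated=0.296
Final charges: Q1=6.56, Q2=16.78, Q3=3.28, Q4=8.39

Answer: 16.78 μC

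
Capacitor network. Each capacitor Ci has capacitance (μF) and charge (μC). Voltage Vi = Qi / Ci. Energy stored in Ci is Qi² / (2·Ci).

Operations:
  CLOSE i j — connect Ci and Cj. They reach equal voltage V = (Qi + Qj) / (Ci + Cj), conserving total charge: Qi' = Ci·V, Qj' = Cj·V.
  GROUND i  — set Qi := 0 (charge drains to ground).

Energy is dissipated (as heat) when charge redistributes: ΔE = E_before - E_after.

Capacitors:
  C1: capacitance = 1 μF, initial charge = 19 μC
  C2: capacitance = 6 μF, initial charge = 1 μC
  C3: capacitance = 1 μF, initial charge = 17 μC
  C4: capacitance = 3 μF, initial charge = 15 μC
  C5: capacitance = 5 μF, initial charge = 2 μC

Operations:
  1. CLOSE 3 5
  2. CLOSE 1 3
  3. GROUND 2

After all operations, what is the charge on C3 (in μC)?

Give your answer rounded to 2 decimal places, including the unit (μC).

Answer: 11.08 μC

Derivation:
Initial: C1(1μF, Q=19μC, V=19.00V), C2(6μF, Q=1μC, V=0.17V), C3(1μF, Q=17μC, V=17.00V), C4(3μF, Q=15μC, V=5.00V), C5(5μF, Q=2μC, V=0.40V)
Op 1: CLOSE 3-5: Q_total=19.00, C_total=6.00, V=3.17; Q3=3.17, Q5=15.83; dissipated=114.817
Op 2: CLOSE 1-3: Q_total=22.17, C_total=2.00, V=11.08; Q1=11.08, Q3=11.08; dissipated=62.674
Op 3: GROUND 2: Q2=0; energy lost=0.083
Final charges: Q1=11.08, Q2=0.00, Q3=11.08, Q4=15.00, Q5=15.83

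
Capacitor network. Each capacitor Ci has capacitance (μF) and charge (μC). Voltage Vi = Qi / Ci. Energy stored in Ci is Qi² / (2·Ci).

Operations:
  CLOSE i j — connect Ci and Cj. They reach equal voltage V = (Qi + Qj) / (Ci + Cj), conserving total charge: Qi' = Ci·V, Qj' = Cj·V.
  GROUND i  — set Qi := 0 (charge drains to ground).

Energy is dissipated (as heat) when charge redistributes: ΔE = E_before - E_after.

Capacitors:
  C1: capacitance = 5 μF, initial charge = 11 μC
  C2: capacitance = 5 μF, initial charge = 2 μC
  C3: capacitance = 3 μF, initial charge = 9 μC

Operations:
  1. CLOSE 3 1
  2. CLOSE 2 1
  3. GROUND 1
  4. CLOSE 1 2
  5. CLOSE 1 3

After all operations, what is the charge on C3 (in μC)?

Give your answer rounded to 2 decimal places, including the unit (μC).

Answer: 4.17 μC

Derivation:
Initial: C1(5μF, Q=11μC, V=2.20V), C2(5μF, Q=2μC, V=0.40V), C3(3μF, Q=9μC, V=3.00V)
Op 1: CLOSE 3-1: Q_total=20.00, C_total=8.00, V=2.50; Q3=7.50, Q1=12.50; dissipated=0.600
Op 2: CLOSE 2-1: Q_total=14.50, C_total=10.00, V=1.45; Q2=7.25, Q1=7.25; dissipated=5.513
Op 3: GROUND 1: Q1=0; energy lost=5.256
Op 4: CLOSE 1-2: Q_total=7.25, C_total=10.00, V=0.72; Q1=3.62, Q2=3.62; dissipated=2.628
Op 5: CLOSE 1-3: Q_total=11.12, C_total=8.00, V=1.39; Q1=6.95, Q3=4.17; dissipated=2.954
Final charges: Q1=6.95, Q2=3.62, Q3=4.17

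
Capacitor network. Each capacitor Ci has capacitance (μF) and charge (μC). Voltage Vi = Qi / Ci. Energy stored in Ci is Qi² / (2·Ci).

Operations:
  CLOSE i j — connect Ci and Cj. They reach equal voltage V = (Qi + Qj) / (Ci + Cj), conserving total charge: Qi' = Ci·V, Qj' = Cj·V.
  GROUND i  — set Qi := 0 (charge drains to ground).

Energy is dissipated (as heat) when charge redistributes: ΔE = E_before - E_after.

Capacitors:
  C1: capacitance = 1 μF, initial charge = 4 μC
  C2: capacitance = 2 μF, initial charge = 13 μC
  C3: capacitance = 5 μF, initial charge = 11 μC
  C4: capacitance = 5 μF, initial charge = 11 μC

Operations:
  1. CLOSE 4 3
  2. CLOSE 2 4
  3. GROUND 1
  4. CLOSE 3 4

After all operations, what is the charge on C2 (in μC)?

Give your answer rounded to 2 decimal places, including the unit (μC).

Answer: 6.86 μC

Derivation:
Initial: C1(1μF, Q=4μC, V=4.00V), C2(2μF, Q=13μC, V=6.50V), C3(5μF, Q=11μC, V=2.20V), C4(5μF, Q=11μC, V=2.20V)
Op 1: CLOSE 4-3: Q_total=22.00, C_total=10.00, V=2.20; Q4=11.00, Q3=11.00; dissipated=0.000
Op 2: CLOSE 2-4: Q_total=24.00, C_total=7.00, V=3.43; Q2=6.86, Q4=17.14; dissipated=13.207
Op 3: GROUND 1: Q1=0; energy lost=8.000
Op 4: CLOSE 3-4: Q_total=28.14, C_total=10.00, V=2.81; Q3=14.07, Q4=14.07; dissipated=1.887
Final charges: Q1=0.00, Q2=6.86, Q3=14.07, Q4=14.07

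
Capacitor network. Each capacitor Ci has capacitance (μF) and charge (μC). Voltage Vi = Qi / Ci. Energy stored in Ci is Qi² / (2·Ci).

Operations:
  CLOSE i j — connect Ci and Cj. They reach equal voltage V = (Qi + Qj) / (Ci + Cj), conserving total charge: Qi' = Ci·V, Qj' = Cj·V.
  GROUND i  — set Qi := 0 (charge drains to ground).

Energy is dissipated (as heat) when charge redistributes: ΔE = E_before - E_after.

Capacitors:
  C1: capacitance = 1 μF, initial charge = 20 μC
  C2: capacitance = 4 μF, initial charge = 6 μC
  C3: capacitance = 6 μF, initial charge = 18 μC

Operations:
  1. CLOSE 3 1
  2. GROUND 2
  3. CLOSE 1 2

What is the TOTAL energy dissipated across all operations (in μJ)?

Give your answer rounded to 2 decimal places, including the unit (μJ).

Answer: 140.14 μJ

Derivation:
Initial: C1(1μF, Q=20μC, V=20.00V), C2(4μF, Q=6μC, V=1.50V), C3(6μF, Q=18μC, V=3.00V)
Op 1: CLOSE 3-1: Q_total=38.00, C_total=7.00, V=5.43; Q3=32.57, Q1=5.43; dissipated=123.857
Op 2: GROUND 2: Q2=0; energy lost=4.500
Op 3: CLOSE 1-2: Q_total=5.43, C_total=5.00, V=1.09; Q1=1.09, Q2=4.34; dissipated=11.788
Total dissipated: 140.145 μJ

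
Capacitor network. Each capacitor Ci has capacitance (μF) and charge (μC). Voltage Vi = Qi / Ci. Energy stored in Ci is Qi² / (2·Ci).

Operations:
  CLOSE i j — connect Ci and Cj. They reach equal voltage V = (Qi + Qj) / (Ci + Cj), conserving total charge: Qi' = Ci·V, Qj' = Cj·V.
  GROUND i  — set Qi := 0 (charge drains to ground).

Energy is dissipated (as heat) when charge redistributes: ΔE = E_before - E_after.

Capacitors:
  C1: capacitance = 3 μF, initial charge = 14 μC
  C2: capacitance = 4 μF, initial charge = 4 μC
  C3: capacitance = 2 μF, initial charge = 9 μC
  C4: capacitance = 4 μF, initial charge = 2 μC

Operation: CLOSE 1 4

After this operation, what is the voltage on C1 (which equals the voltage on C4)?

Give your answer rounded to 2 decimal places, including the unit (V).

Answer: 2.29 V

Derivation:
Initial: C1(3μF, Q=14μC, V=4.67V), C2(4μF, Q=4μC, V=1.00V), C3(2μF, Q=9μC, V=4.50V), C4(4μF, Q=2μC, V=0.50V)
Op 1: CLOSE 1-4: Q_total=16.00, C_total=7.00, V=2.29; Q1=6.86, Q4=9.14; dissipated=14.881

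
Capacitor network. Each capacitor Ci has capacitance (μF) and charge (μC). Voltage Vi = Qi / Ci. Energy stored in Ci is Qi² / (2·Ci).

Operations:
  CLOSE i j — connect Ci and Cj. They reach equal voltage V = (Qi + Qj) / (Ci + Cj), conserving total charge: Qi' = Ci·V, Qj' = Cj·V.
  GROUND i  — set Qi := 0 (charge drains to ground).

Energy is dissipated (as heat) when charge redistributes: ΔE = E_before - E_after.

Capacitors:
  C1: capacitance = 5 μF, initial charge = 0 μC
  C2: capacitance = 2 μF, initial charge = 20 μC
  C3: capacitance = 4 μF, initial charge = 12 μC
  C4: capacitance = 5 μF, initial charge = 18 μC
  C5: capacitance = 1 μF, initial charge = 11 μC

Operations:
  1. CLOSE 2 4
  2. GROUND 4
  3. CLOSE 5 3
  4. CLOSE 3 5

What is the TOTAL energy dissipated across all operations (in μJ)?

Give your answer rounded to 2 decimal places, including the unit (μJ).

Initial: C1(5μF, Q=0μC, V=0.00V), C2(2μF, Q=20μC, V=10.00V), C3(4μF, Q=12μC, V=3.00V), C4(5μF, Q=18μC, V=3.60V), C5(1μF, Q=11μC, V=11.00V)
Op 1: CLOSE 2-4: Q_total=38.00, C_total=7.00, V=5.43; Q2=10.86, Q4=27.14; dissipated=29.257
Op 2: GROUND 4: Q4=0; energy lost=73.673
Op 3: CLOSE 5-3: Q_total=23.00, C_total=5.00, V=4.60; Q5=4.60, Q3=18.40; dissipated=25.600
Op 4: CLOSE 3-5: Q_total=23.00, C_total=5.00, V=4.60; Q3=18.40, Q5=4.60; dissipated=0.000
Total dissipated: 128.531 μJ

Answer: 128.53 μJ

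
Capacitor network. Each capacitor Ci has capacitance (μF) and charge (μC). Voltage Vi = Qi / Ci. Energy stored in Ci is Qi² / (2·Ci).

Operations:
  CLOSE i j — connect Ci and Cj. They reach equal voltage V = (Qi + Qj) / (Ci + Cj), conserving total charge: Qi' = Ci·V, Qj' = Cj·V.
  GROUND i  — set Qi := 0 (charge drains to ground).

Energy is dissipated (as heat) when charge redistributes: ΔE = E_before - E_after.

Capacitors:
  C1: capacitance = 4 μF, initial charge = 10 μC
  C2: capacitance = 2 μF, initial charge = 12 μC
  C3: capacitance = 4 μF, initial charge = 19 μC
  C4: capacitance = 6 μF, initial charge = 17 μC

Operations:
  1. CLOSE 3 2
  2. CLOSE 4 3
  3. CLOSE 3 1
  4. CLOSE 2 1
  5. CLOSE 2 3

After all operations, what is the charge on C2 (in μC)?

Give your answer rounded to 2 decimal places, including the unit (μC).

Initial: C1(4μF, Q=10μC, V=2.50V), C2(2μF, Q=12μC, V=6.00V), C3(4μF, Q=19μC, V=4.75V), C4(6μF, Q=17μC, V=2.83V)
Op 1: CLOSE 3-2: Q_total=31.00, C_total=6.00, V=5.17; Q3=20.67, Q2=10.33; dissipated=1.042
Op 2: CLOSE 4-3: Q_total=37.67, C_total=10.00, V=3.77; Q4=22.60, Q3=15.07; dissipated=6.533
Op 3: CLOSE 3-1: Q_total=25.07, C_total=8.00, V=3.13; Q3=12.53, Q1=12.53; dissipated=1.604
Op 4: CLOSE 2-1: Q_total=22.87, C_total=6.00, V=3.81; Q2=7.62, Q1=15.24; dissipated=2.756
Op 5: CLOSE 2-3: Q_total=20.16, C_total=6.00, V=3.36; Q2=6.72, Q3=13.44; dissipated=0.306
Final charges: Q1=15.24, Q2=6.72, Q3=13.44, Q4=22.60

Answer: 6.72 μC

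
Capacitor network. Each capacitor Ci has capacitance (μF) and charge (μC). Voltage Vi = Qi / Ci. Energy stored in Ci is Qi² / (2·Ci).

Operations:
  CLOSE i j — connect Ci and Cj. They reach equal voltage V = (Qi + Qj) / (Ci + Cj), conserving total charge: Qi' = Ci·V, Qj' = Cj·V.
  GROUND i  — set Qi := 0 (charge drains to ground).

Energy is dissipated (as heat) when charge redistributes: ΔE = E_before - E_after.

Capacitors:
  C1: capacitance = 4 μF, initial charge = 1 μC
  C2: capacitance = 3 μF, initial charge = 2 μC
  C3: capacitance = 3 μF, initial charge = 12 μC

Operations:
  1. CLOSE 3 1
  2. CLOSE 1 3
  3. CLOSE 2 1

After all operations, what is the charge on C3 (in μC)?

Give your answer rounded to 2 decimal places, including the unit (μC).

Initial: C1(4μF, Q=1μC, V=0.25V), C2(3μF, Q=2μC, V=0.67V), C3(3μF, Q=12μC, V=4.00V)
Op 1: CLOSE 3-1: Q_total=13.00, C_total=7.00, V=1.86; Q3=5.57, Q1=7.43; dissipated=12.054
Op 2: CLOSE 1-3: Q_total=13.00, C_total=7.00, V=1.86; Q1=7.43, Q3=5.57; dissipated=0.000
Op 3: CLOSE 2-1: Q_total=9.43, C_total=7.00, V=1.35; Q2=4.04, Q1=5.39; dissipated=1.215
Final charges: Q1=5.39, Q2=4.04, Q3=5.57

Answer: 5.57 μC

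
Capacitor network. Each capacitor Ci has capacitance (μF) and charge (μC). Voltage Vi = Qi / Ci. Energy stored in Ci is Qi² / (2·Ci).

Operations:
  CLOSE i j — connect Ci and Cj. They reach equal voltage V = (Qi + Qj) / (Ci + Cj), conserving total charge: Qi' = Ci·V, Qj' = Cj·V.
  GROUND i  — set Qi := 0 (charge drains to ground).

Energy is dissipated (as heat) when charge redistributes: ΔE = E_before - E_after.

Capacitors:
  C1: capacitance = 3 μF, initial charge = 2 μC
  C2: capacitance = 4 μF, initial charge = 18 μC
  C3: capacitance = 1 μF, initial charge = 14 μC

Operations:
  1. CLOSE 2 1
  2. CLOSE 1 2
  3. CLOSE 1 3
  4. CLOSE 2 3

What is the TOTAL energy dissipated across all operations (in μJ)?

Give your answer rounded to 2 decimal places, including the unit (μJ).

Initial: C1(3μF, Q=2μC, V=0.67V), C2(4μF, Q=18μC, V=4.50V), C3(1μF, Q=14μC, V=14.00V)
Op 1: CLOSE 2-1: Q_total=20.00, C_total=7.00, V=2.86; Q2=11.43, Q1=8.57; dissipated=12.595
Op 2: CLOSE 1-2: Q_total=20.00, C_total=7.00, V=2.86; Q1=8.57, Q2=11.43; dissipated=0.000
Op 3: CLOSE 1-3: Q_total=22.57, C_total=4.00, V=5.64; Q1=16.93, Q3=5.64; dissipated=46.561
Op 4: CLOSE 2-3: Q_total=17.07, C_total=5.00, V=3.41; Q2=13.66, Q3=3.41; dissipated=3.104
Total dissipated: 62.261 μJ

Answer: 62.26 μJ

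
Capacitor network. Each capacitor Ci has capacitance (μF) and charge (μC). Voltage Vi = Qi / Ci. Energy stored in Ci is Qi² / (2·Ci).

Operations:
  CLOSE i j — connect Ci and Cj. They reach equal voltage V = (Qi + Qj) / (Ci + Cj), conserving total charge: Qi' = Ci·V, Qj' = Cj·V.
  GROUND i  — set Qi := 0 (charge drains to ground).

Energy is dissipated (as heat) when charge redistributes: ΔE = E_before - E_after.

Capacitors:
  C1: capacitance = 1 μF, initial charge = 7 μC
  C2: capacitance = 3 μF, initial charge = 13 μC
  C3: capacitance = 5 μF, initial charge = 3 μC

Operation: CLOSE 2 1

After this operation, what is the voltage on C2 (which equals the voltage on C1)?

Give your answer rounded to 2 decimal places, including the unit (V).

Answer: 5.00 V

Derivation:
Initial: C1(1μF, Q=7μC, V=7.00V), C2(3μF, Q=13μC, V=4.33V), C3(5μF, Q=3μC, V=0.60V)
Op 1: CLOSE 2-1: Q_total=20.00, C_total=4.00, V=5.00; Q2=15.00, Q1=5.00; dissipated=2.667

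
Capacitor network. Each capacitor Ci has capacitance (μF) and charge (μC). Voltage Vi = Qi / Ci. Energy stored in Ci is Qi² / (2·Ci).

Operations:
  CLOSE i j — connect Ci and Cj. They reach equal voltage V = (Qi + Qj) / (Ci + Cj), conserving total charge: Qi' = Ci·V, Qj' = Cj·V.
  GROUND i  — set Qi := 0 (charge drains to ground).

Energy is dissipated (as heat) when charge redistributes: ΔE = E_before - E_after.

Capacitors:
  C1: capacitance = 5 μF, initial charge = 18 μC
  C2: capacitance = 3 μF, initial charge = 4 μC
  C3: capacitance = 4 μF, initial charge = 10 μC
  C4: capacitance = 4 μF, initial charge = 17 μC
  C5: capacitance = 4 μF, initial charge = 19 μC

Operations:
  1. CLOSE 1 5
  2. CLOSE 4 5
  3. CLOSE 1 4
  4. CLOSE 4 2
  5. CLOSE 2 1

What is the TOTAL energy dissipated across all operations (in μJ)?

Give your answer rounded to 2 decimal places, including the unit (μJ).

Answer: 9.61 μJ

Derivation:
Initial: C1(5μF, Q=18μC, V=3.60V), C2(3μF, Q=4μC, V=1.33V), C3(4μF, Q=10μC, V=2.50V), C4(4μF, Q=17μC, V=4.25V), C5(4μF, Q=19μC, V=4.75V)
Op 1: CLOSE 1-5: Q_total=37.00, C_total=9.00, V=4.11; Q1=20.56, Q5=16.44; dissipated=1.469
Op 2: CLOSE 4-5: Q_total=33.44, C_total=8.00, V=4.18; Q4=16.72, Q5=16.72; dissipated=0.019
Op 3: CLOSE 1-4: Q_total=37.28, C_total=9.00, V=4.14; Q1=20.71, Q4=16.57; dissipated=0.005
Op 4: CLOSE 4-2: Q_total=20.57, C_total=7.00, V=2.94; Q4=11.75, Q2=8.81; dissipated=6.762
Op 5: CLOSE 2-1: Q_total=29.52, C_total=8.00, V=3.69; Q2=11.07, Q1=18.45; dissipated=1.358
Total dissipated: 9.614 μJ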